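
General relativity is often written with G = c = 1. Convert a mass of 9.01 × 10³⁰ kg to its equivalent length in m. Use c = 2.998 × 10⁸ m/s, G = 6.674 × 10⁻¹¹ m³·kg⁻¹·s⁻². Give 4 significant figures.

6.690 × 10³ m

In G = c = 1 units mass has dimensions of length; the conversion factor is G/c².
9.01 × 10³⁰ kg × (G/c²) = 6.690 × 10³ m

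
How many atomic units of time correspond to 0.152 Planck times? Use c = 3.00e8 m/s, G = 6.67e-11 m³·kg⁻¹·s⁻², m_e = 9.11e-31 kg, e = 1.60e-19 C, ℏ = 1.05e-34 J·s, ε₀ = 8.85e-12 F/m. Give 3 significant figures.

Planck time: t_P = √(ℏG/c⁵) = 5.37e-44 s
atomic unit of time: τ_au = (4πε₀)²ℏ³/(m_e e⁴) = 2.40e-17 s
0.152 × 5.37e-44 / 2.40e-17 = 3.40e-28

3.40e-28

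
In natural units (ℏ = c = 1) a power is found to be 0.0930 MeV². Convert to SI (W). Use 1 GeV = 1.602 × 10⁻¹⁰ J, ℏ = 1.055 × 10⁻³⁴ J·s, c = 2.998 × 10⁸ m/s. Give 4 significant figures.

2.262 × 10⁷ W

Power is [E]/[T] = [E]²/ℏ.
1 GeV² → 1/ℏ × (1 GeV in J)² = 2.433 × 10¹⁴ W.
Convert the energy scale: 0.0930 MeV² = 9.30 × 10⁻⁸ GeV².
Result: 9.30 × 10⁻⁸ × 2.433 × 10¹⁴ = 2.262 × 10⁷ W.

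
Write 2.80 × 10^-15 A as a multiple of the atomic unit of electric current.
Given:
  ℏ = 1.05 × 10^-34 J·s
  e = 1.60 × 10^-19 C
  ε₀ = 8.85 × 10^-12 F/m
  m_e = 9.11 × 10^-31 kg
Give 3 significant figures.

4.20 × 10^-13

atomic unit of electric current: I_au = e E_h/ℏ = m_e e⁵/((4πε₀)²ℏ³) = 6.67 × 10^-3 A.
2.80 × 10^-15 / 6.67 × 10^-3 = 4.20 × 10^-13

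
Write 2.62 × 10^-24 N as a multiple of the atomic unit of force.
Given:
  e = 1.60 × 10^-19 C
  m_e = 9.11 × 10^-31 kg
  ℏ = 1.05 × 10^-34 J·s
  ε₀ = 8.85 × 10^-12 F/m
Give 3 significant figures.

3.15 × 10^-17

atomic unit of force: F_au = E_h/a₀ = m_e²e⁶/((4πε₀)³ℏ⁴) = 8.33 × 10^-8 N.
2.62 × 10^-24 / 8.33 × 10^-8 = 3.15 × 10^-17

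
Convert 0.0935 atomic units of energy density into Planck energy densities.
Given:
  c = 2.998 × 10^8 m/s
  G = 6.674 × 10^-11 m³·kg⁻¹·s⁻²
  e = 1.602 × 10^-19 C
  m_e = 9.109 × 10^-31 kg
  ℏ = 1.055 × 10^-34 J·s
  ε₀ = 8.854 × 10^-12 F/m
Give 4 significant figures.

5.912 × 10^-102

atomic unit of energy density: u_au = E_h/a₀³ = m_e⁴e¹⁰/((4πε₀)⁵ℏ⁸) = 2.929 × 10^13 J/m³
Planck energy density: u_P = c⁷/(ℏG²) = 4.632 × 10^113 J/m³
0.0935 × 2.929 × 10^13 / 4.632 × 10^113 = 5.912 × 10^-102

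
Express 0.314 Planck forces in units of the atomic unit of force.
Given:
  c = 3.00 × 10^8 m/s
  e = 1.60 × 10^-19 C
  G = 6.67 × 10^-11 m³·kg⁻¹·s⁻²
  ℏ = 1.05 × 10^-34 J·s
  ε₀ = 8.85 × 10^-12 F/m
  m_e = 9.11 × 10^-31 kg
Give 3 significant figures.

4.58 × 10^50

Planck force: F_P = c⁴/G = 1.21 × 10^44 N
atomic unit of force: F_au = E_h/a₀ = m_e²e⁶/((4πε₀)³ℏ⁴) = 8.33 × 10^-8 N
0.314 × 1.21 × 10^44 / 8.33 × 10^-8 = 4.58 × 10^50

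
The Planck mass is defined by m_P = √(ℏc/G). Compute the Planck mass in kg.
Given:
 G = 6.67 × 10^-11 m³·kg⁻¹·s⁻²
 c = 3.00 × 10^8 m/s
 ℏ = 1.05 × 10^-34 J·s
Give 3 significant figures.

m_P = √(ℏc/G)
  = √(4.72 × 10^-16)
  = 2.17 × 10^-8 kg

2.17 × 10^-8 kg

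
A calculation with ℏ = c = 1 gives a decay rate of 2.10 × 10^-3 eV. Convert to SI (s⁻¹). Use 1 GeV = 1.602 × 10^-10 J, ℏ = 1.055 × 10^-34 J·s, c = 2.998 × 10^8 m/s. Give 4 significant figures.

A rate is [E]/ℏ; divide by ℏ.
1 GeV → 1/ℏ × (1 GeV in J) = 1.518 × 10^24 s⁻¹.
Convert the energy scale: 2.10 × 10^-3 eV = 2.10 × 10^-12 GeV.
Result: 2.10 × 10^-12 × 1.518 × 10^24 = 3.189 × 10^12 s⁻¹.

3.189 × 10^12 s⁻¹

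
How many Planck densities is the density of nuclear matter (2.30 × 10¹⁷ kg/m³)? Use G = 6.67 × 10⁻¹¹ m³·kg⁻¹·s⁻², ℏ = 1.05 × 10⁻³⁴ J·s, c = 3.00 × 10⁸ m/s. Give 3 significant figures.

Planck density: ρ_P = c⁵/(ℏG²) = 5.20 × 10⁹⁶ kg/m³.
2.30 × 10¹⁷ / 5.20 × 10⁹⁶ = 4.42 × 10⁻⁸⁰

4.42 × 10⁻⁸⁰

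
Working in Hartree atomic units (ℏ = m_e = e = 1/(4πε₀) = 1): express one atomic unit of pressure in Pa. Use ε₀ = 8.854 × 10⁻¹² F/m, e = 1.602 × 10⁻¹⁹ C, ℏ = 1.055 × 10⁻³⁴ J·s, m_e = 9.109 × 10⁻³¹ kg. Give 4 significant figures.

From ℏ = m_e = e = 1/(4πε₀) = 1 the pressure scale is P_au = E_h/a₀³ = m_e⁴e¹⁰/((4πε₀)⁵ℏ⁸).
E_h = 4.354 × 10⁻¹⁸ J
a₀ = 5.297 × 10⁻¹¹ m
E_h/a₀³ = 2.929 × 10¹³ Pa

2.929 × 10¹³ Pa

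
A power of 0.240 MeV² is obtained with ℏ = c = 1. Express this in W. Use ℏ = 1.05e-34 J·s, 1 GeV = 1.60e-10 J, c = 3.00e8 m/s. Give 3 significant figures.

5.85e7 W

Power is [E]/[T] = [E]²/ℏ.
1 GeV² → 1/ℏ × (1 GeV in J)² = 2.44e14 W.
Convert the energy scale: 0.240 MeV² = 2.40e-7 GeV².
Result: 2.40e-7 × 2.44e14 = 5.85e7 W.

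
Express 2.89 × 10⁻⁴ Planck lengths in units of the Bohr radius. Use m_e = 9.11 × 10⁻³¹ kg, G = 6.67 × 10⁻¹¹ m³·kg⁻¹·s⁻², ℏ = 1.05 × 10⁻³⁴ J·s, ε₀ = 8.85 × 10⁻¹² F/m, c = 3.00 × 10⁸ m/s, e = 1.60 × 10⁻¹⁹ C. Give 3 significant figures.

8.85 × 10⁻²⁹

Planck length: ℓ_P = √(ℏG/c³) = 1.61 × 10⁻³⁵ m
Bohr radius: a₀ = 4πε₀ℏ²/(m_e e²) = 5.26 × 10⁻¹¹ m
2.89 × 10⁻⁴ × 1.61 × 10⁻³⁵ / 5.26 × 10⁻¹¹ = 8.85 × 10⁻²⁹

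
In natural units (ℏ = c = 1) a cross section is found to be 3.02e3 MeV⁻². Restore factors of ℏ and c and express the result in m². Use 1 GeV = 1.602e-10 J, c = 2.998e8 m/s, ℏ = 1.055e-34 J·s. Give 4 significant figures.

1.177e-22 m²

Area is [L]² = [E]⁻²·(ℏc)²; restore (ℏc)².
1 GeV⁻² → (ℏc)² × (1 GeV in J)⁻² = 3.898e-32 m².
Convert the energy scale: 3.02e3 MeV⁻² = 3.02e9 GeV⁻².
Result: 3.02e9 × 3.898e-32 = 1.177e-22 m².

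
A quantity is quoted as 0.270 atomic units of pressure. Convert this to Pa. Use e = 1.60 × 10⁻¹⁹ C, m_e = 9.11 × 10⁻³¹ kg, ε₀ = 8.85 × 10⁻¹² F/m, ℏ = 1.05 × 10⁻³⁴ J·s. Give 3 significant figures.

One atomic unit of pressure: P_au = E_h/a₀³ = m_e⁴e¹⁰/((4πε₀)⁵ℏ⁸) = 3.01 × 10¹³ Pa.
0.270 × 3.01 × 10¹³ Pa = 8.13 × 10¹² Pa

8.13 × 10¹² Pa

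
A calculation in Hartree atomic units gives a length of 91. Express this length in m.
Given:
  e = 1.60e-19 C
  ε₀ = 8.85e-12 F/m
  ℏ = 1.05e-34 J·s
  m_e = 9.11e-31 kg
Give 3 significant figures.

4.78e-9 m

One Bohr radius: a₀ = 4πε₀ℏ²/(m_e e²) = 5.26e-11 m.
91 × 5.26e-11 m = 4.78e-9 m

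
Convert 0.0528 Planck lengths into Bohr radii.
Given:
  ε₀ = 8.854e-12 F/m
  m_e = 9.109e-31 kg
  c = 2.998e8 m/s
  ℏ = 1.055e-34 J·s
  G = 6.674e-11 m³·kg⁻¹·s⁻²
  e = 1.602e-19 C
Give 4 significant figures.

1.611e-26

Planck length: ℓ_P = √(ℏG/c³) = 1.616e-35 m
Bohr radius: a₀ = 4πε₀ℏ²/(m_e e²) = 5.297e-11 m
0.0528 × 1.616e-35 / 5.297e-11 = 1.611e-26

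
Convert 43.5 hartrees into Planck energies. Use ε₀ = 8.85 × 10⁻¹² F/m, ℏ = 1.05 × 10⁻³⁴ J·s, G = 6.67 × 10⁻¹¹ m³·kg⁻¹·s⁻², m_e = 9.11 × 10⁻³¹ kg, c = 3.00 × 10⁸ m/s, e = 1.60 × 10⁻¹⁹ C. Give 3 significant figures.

9.74 × 10⁻²⁶

hartree: E_h = m_e e⁴/(4πε₀ℏ)² = 4.38 × 10⁻¹⁸ J
Planck energy: E_P = √(ℏc⁵/G) = 1.96 × 10⁹ J
43.5 × 4.38 × 10⁻¹⁸ / 1.96 × 10⁹ = 9.74 × 10⁻²⁶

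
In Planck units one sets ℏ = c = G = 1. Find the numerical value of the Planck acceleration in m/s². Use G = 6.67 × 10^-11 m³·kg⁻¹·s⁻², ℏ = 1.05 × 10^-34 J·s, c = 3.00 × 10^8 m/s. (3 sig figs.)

5.59 × 10^51 m/s²

a_P = √(c⁷/(ℏG))
  = √(3.12 × 10^103)
  = 5.59 × 10^51 m/s²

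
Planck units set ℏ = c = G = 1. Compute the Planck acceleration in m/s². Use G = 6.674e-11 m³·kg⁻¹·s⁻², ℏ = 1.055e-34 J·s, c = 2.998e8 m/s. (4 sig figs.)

The unique combination of the constants set to 1 with dimensions of acceleration is a_P = √(c⁷/(ℏG)).
  = √(3.092e103)
  = 5.560e51 m/s²

5.560e51 m/s²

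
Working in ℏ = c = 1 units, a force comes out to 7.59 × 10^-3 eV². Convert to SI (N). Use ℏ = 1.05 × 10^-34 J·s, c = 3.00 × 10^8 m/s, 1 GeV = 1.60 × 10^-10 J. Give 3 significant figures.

Force is [E]/[L] = [E]²/(ℏc); restore (ℏc)⁻¹.
1 GeV² → 1/(ℏc) × (1 GeV in J)² = 8.13 × 10^5 N.
Convert the energy scale: 7.59 × 10^-3 eV² = 7.59 × 10^-21 GeV².
Result: 7.59 × 10^-21 × 8.13 × 10^5 = 6.17 × 10^-15 N.

6.17 × 10^-15 N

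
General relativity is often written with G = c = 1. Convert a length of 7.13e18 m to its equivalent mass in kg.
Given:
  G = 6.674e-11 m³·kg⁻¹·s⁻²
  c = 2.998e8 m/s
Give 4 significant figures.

9.602e45 kg

Length → mass via c²/G.
7.13e18 m × (c²/G) = 9.602e45 kg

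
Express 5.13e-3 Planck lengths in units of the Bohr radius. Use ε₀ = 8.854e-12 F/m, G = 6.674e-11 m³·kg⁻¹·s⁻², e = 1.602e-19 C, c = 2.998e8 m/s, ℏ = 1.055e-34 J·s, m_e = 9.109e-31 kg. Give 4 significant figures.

1.565e-27

Planck length: ℓ_P = √(ℏG/c³) = 1.616e-35 m
Bohr radius: a₀ = 4πε₀ℏ²/(m_e e²) = 5.297e-11 m
5.13e-3 × 1.616e-35 / 5.297e-11 = 1.565e-27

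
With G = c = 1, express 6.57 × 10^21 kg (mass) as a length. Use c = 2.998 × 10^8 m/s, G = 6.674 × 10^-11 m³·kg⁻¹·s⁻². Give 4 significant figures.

4.879 × 10^-6 m

In G = c = 1 units mass has dimensions of length; the conversion factor is G/c².
6.57 × 10^21 kg × (G/c²) = 4.879 × 10^-6 m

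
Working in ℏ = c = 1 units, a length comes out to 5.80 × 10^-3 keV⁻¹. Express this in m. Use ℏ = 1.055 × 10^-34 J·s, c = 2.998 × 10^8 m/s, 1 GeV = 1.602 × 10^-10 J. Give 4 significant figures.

1.145 × 10^-12 m

A length is [E]⁻¹ in ℏ=c=1; restore one factor of ℏc.
1 GeV⁻¹ → ℏc × (1 GeV in J)⁻¹ = 1.974 × 10^-16 m.
Convert the energy scale: 5.80 × 10^-3 keV⁻¹ = 5.80 × 10^3 GeV⁻¹.
Result: 5.80 × 10^3 × 1.974 × 10^-16 = 1.145 × 10^-12 m.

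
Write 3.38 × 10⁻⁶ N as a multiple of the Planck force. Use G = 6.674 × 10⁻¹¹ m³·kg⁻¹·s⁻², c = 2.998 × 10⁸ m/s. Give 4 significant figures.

Planck force: F_P = c⁴/G = 1.210 × 10⁴⁴ N.
3.38 × 10⁻⁶ / 1.210 × 10⁴⁴ = 2.792 × 10⁻⁵⁰

2.792 × 10⁻⁵⁰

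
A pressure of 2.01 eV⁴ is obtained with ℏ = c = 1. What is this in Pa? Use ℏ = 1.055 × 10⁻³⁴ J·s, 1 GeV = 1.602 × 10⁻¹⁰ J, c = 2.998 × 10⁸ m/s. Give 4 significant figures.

Pressure is [E]/[L]³ = [E]⁴/(ℏc)³.
1 GeV⁴ → 1/(ℏc)³ × (1 GeV in J)⁴ = 2.082 × 10³⁷ Pa.
Convert the energy scale: 2.01 eV⁴ = 2.01 × 10⁻³⁶ GeV⁴.
Result: 2.01 × 10⁻³⁶ × 2.082 × 10³⁷ = 41.84 Pa.

41.84 Pa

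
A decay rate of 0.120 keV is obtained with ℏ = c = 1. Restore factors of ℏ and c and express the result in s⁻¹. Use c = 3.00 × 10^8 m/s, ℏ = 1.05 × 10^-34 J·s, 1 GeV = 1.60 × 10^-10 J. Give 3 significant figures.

1.83 × 10^17 s⁻¹

A rate is [E]/ℏ; divide by ℏ.
1 GeV → 1/ℏ × (1 GeV in J) = 1.52 × 10^24 s⁻¹.
Convert the energy scale: 0.120 keV = 1.20 × 10^-7 GeV.
Result: 1.20 × 10^-7 × 1.52 × 10^24 = 1.83 × 10^17 s⁻¹.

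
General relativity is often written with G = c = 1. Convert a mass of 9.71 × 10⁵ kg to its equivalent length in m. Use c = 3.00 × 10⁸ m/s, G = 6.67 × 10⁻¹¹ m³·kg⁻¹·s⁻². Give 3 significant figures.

7.20 × 10⁻²² m

In G = c = 1 units mass has dimensions of length; the conversion factor is G/c².
9.71 × 10⁵ kg × (G/c²) = 7.20 × 10⁻²² m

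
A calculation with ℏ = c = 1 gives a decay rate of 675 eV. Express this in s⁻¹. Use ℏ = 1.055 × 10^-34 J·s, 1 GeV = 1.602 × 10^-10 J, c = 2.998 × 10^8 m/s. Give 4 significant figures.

A rate is [E]/ℏ; divide by ℏ.
1 GeV → 1/ℏ × (1 GeV in J) = 1.518 × 10^24 s⁻¹.
Convert the energy scale: 675 eV = 6.75 × 10^-7 GeV.
Result: 6.75 × 10^-7 × 1.518 × 10^24 = 1.025 × 10^18 s⁻¹.

1.025 × 10^18 s⁻¹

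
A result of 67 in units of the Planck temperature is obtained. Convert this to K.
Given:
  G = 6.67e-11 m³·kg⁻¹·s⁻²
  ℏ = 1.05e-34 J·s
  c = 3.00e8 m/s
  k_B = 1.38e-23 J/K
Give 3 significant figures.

One Planck temperature: T_P = √(ℏc⁵/G) / k_B = 1.42e32 K.
67 × 1.42e32 K = 9.50e33 K

9.50e33 K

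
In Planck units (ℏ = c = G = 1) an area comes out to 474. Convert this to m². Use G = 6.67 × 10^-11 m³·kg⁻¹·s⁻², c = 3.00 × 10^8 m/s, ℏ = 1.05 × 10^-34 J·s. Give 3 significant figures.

1.23 × 10^-67 m²

One Planck area: A_P = ℏG/c³ = 2.59 × 10^-70 m².
474 × 2.59 × 10^-70 m² = 1.23 × 10^-67 m²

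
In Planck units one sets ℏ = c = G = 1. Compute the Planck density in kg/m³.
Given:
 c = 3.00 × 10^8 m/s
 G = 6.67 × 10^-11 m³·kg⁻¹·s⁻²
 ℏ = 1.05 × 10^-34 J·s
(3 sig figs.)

ρ_P = c⁵/(ℏG²)
  = 2.43 × 10^42 / 4.67 × 10^-55
  = 5.20 × 10^96 kg/m³

5.20 × 10^96 kg/m³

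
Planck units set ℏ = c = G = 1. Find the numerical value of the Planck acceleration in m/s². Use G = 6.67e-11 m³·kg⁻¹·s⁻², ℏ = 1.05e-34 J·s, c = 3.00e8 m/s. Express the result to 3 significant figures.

5.59e51 m/s²

From ℏ = c = G = 1 the acceleration scale is a_P = √(c⁷/(ℏG)).
  = √(3.12e103)
  = 5.59e51 m/s²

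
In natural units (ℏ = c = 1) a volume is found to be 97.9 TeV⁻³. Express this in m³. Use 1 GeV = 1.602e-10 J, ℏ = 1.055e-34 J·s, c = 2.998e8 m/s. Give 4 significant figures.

7.534e-55 m³

Volume is [L]³ = [E]⁻³·(ℏc)³.
1 GeV⁻³ → (ℏc)³ × (1 GeV in J)⁻³ = 7.696e-48 m³.
Convert the energy scale: 97.9 TeV⁻³ = 9.79e-8 GeV⁻³.
Result: 9.79e-8 × 7.696e-48 = 7.534e-55 m³.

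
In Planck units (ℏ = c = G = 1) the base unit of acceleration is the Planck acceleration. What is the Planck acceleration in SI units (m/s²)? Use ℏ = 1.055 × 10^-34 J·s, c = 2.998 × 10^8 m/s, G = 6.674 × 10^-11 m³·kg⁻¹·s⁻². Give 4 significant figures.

a_P = √(c⁷/(ℏG))
  = √(3.092 × 10^103)
  = 5.560 × 10^51 m/s²

5.560 × 10^51 m/s²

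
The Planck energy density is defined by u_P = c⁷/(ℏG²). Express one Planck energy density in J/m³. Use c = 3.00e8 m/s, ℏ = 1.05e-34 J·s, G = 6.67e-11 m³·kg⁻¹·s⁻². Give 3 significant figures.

u_P = c⁷/(ℏG²)
  = 2.19e59 / 4.67e-55
  = 4.68e113 J/m³

4.68e113 J/m³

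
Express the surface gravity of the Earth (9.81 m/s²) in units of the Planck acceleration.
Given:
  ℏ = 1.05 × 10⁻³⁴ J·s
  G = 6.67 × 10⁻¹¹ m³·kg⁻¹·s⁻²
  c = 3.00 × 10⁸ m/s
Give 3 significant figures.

Planck acceleration: a_P = √(c⁷/(ℏG)) = 5.59 × 10⁵¹ m/s².
9.81 / 5.59 × 10⁵¹ = 1.76 × 10⁻⁵¹

1.76 × 10⁻⁵¹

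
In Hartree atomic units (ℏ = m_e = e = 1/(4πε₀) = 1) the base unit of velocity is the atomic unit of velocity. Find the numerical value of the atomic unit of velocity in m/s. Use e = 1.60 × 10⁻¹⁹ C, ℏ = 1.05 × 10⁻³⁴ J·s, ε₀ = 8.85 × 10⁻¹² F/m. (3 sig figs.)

2.19 × 10⁶ m/s

v_au = e²/(4πε₀ℏ)
  = 2.56 × 10⁻³⁸ / 1.17 × 10⁻⁴⁴
  = 2.19 × 10⁶ m/s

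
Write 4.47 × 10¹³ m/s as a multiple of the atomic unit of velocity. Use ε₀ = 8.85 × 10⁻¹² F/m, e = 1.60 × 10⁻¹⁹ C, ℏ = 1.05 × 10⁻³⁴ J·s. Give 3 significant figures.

atomic unit of velocity: v_au = e²/(4πε₀ℏ) = 2.19 × 10⁶ m/s.
4.47 × 10¹³ / 2.19 × 10⁶ = 2.04 × 10⁷

2.04 × 10⁷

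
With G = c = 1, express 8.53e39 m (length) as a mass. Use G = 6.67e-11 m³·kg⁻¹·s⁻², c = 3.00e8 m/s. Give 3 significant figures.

Length → mass via c²/G.
8.53e39 m × (c²/G) = 1.15e67 kg

1.15e67 kg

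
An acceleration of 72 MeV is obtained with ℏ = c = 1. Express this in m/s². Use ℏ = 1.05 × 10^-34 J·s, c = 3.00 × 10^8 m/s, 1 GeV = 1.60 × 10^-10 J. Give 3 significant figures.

3.29 × 10^31 m/s²

Acceleration is [L]/[T]² = c·[E]/ℏ.
1 GeV → c/ℏ × (1 GeV in J) = 4.57 × 10^32 m/s².
Convert the energy scale: 72 MeV = 0.0720 GeV.
Result: 0.0720 × 4.57 × 10^32 = 3.29 × 10^31 m/s².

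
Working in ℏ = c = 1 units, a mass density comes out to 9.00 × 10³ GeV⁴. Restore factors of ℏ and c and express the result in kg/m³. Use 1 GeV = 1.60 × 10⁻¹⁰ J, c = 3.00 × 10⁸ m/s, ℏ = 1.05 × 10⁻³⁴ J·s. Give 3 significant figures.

Mass density is [E]/(c²[L]³) = [E]⁴/(ℏ³c⁵).
1 GeV⁴ → 1/(ℏ³c⁵) × (1 GeV in J)⁴ = 2.33 × 10²⁰ kg/m³.
Result: 9.00 × 10³ × 2.33 × 10²⁰ = 2.10 × 10²⁴ kg/m³.

2.10 × 10²⁴ kg/m³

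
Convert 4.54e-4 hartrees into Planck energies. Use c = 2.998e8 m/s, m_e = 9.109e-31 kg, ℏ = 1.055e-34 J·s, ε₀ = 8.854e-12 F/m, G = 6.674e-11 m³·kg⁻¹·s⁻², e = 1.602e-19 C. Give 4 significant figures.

hartree: E_h = m_e e⁴/(4πε₀ℏ)² = 4.354e-18 J
Planck energy: E_P = √(ℏc⁵/G) = 1.957e9 J
4.54e-4 × 4.354e-18 / 1.957e9 = 1.010e-30

1.010e-30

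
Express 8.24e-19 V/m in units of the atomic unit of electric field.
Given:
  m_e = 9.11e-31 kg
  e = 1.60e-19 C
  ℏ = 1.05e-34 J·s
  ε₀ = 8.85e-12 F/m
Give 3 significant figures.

atomic unit of electric field: E_au = E_h/(e a₀) = m_e²e⁵/((4πε₀)³ℏ⁴) = 5.20e11 V/m.
8.24e-19 / 5.20e11 = 1.58e-30

1.58e-30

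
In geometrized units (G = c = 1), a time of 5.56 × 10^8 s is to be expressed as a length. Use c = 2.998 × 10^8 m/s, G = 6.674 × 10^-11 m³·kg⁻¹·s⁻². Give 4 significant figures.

Time → length via c.
5.56 × 10^8 s × (c) = 1.667 × 10^17 m

1.667 × 10^17 m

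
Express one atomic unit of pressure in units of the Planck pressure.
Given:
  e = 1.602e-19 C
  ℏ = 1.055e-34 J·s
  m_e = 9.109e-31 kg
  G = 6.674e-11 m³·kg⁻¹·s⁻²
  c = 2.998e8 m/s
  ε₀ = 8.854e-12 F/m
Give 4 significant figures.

6.323e-101

atomic unit of pressure: P_au = E_h/a₀³ = m_e⁴e¹⁰/((4πε₀)⁵ℏ⁸) = 2.929e13 Pa
Planck pressure: p_P = c⁷/(ℏG²) = 4.632e113 Pa
ratio = 2.929e13 / 4.632e113 = 6.323e-101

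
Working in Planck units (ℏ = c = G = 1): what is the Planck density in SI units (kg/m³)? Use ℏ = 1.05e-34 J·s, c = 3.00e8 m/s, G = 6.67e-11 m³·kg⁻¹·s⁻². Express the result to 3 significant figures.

5.20e96 kg/m³

Dimensional analysis gives ρ_P = c⁵/(ℏG²).
  = 2.43e42 / 4.67e-55
  = 5.20e96 kg/m³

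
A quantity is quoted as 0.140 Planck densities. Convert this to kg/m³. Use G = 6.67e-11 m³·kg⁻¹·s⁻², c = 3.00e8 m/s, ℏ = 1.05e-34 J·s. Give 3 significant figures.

7.28e95 kg/m³

One Planck density: ρ_P = c⁵/(ℏG²) = 5.20e96 kg/m³.
0.140 × 5.20e96 kg/m³ = 7.28e95 kg/m³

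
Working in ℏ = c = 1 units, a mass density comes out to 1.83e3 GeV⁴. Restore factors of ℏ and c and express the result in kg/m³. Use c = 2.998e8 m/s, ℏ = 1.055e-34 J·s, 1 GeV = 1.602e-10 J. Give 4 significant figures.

Mass density is [E]/(c²[L]³) = [E]⁴/(ℏ³c⁵).
1 GeV⁴ → 1/(ℏ³c⁵) × (1 GeV in J)⁴ = 2.316e20 kg/m³.
Result: 1.83e3 × 2.316e20 = 4.238e23 kg/m³.

4.238e23 kg/m³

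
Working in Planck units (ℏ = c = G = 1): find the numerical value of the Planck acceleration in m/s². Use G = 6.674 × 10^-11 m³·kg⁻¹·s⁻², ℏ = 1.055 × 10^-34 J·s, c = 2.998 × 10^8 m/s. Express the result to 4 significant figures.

5.560 × 10^51 m/s²

From ℏ = c = G = 1 the acceleration scale is a_P = √(c⁷/(ℏG)).
  = √(3.092 × 10^103)
  = 5.560 × 10^51 m/s²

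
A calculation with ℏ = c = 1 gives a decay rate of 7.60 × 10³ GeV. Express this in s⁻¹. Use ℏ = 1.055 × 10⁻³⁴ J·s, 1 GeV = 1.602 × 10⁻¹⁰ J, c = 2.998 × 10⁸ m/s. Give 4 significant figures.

A rate is [E]/ℏ; divide by ℏ.
1 GeV → 1/ℏ × (1 GeV in J) = 1.518 × 10²⁴ s⁻¹.
Result: 7.60 × 10³ × 1.518 × 10²⁴ = 1.154 × 10²⁸ s⁻¹.

1.154 × 10²⁸ s⁻¹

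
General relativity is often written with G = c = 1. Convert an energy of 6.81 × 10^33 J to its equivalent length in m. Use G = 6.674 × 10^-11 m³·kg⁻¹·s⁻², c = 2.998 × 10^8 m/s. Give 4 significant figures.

Energy → length via G/c⁴.
6.81 × 10^33 J × (G/c⁴) = 5.626 × 10^-11 m

5.626 × 10^-11 m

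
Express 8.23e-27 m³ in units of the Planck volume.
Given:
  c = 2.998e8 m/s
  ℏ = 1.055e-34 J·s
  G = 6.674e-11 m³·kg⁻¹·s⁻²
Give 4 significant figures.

1.948e78

Planck volume: V_P = (ℏG/c³)^(3/2) = 4.224e-105 m³.
8.23e-27 / 4.224e-105 = 1.948e78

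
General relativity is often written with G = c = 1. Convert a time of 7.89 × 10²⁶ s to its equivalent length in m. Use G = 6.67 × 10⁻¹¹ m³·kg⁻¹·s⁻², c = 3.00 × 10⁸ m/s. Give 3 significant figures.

Time → length via c.
7.89 × 10²⁶ s × (c) = 2.37 × 10³⁵ m

2.37 × 10³⁵ m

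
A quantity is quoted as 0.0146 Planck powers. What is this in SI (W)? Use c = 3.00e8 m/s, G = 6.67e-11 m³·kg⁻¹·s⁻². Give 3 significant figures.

5.32e50 W

One Planck power: P_P = c⁵/G = 3.64e52 W.
0.0146 × 3.64e52 W = 5.32e50 W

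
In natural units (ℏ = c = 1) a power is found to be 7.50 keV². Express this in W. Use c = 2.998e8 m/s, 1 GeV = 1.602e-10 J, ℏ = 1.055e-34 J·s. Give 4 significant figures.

Power is [E]/[T] = [E]²/ℏ.
1 GeV² → 1/ℏ × (1 GeV in J)² = 2.433e14 W.
Convert the energy scale: 7.50 keV² = 7.50e-12 GeV².
Result: 7.50e-12 × 2.433e14 = 1.824e3 W.

1.824e3 W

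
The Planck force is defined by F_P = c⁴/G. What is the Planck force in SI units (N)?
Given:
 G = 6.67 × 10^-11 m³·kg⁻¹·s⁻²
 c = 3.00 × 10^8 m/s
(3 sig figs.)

1.21 × 10^44 N

F_P = c⁴/G
  = 8.10 × 10^33 / 6.67 × 10^-11
  = 1.21 × 10^44 N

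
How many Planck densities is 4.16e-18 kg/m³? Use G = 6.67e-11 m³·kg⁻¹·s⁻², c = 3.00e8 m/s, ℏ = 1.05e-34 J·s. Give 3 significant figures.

8.00e-115

Planck density: ρ_P = c⁵/(ℏG²) = 5.20e96 kg/m³.
4.16e-18 / 5.20e96 = 8.00e-115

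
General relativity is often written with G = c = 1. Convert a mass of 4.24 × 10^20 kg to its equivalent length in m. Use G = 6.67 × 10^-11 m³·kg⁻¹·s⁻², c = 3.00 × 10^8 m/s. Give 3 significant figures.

3.14 × 10^-7 m

In G = c = 1 units mass has dimensions of length; the conversion factor is G/c².
4.24 × 10^20 kg × (G/c²) = 3.14 × 10^-7 m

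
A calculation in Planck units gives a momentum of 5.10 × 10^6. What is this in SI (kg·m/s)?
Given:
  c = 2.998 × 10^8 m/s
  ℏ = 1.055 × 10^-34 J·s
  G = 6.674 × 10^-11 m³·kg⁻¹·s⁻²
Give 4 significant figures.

3.329 × 10^7 kg·m/s

One Planck momentum: p_P = √(ℏc³/G) = 6.527 kg·m/s.
5.10 × 10^6 × 6.527 kg·m/s = 3.329 × 10^7 kg·m/s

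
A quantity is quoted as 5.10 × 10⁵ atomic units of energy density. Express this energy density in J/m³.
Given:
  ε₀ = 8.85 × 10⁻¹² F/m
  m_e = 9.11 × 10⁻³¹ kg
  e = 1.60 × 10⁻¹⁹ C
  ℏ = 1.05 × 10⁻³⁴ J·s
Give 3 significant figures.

One atomic unit of energy density: u_au = E_h/a₀³ = m_e⁴e¹⁰/((4πε₀)⁵ℏ⁸) = 3.01 × 10¹³ J/m³.
5.10 × 10⁵ × 3.01 × 10¹³ J/m³ = 1.54 × 10¹⁹ J/m³

1.54 × 10¹⁹ J/m³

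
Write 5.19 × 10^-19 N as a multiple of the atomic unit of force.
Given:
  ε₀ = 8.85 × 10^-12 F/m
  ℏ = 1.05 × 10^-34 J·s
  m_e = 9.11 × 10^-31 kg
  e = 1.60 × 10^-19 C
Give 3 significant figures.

6.23 × 10^-12

atomic unit of force: F_au = E_h/a₀ = m_e²e⁶/((4πε₀)³ℏ⁴) = 8.33 × 10^-8 N.
5.19 × 10^-19 / 8.33 × 10^-8 = 6.23 × 10^-12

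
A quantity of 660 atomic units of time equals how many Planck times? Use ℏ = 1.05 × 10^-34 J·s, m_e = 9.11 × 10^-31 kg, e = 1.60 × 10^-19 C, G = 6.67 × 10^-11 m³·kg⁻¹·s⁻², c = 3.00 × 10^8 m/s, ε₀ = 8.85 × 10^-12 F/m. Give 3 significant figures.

atomic unit of time: τ_au = (4πε₀)²ℏ³/(m_e e⁴) = 2.40 × 10^-17 s
Planck time: t_P = √(ℏG/c⁵) = 5.37 × 10^-44 s
660 × 2.40 × 10^-17 / 5.37 × 10^-44 = 2.95 × 10^29

2.95 × 10^29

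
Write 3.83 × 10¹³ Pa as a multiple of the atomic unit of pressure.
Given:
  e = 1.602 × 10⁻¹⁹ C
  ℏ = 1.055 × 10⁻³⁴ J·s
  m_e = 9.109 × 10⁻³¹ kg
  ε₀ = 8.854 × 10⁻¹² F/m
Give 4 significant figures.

1.308

atomic unit of pressure: P_au = E_h/a₀³ = m_e⁴e¹⁰/((4πε₀)⁵ℏ⁸) = 2.929 × 10¹³ Pa.
3.83 × 10¹³ / 2.929 × 10¹³ = 1.308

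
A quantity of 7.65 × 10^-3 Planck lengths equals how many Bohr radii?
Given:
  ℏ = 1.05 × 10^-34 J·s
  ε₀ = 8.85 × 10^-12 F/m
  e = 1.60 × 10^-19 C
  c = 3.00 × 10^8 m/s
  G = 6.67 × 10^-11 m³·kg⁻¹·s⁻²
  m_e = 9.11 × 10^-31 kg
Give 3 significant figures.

Planck length: ℓ_P = √(ℏG/c³) = 1.61 × 10^-35 m
Bohr radius: a₀ = 4πε₀ℏ²/(m_e e²) = 5.26 × 10^-11 m
7.65 × 10^-3 × 1.61 × 10^-35 / 5.26 × 10^-11 = 2.34 × 10^-27

2.34 × 10^-27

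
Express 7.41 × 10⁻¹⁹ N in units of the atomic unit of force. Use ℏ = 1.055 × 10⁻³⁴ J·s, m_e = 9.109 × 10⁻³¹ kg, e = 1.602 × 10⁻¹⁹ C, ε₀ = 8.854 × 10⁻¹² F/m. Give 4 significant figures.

atomic unit of force: F_au = E_h/a₀ = m_e²e⁶/((4πε₀)³ℏ⁴) = 8.220 × 10⁻⁸ N.
7.41 × 10⁻¹⁹ / 8.220 × 10⁻⁸ = 9.015 × 10⁻¹²

9.015 × 10⁻¹²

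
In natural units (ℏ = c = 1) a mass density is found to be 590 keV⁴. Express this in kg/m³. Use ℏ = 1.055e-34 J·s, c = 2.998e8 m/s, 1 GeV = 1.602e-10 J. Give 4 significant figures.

0.1366 kg/m³

Mass density is [E]/(c²[L]³) = [E]⁴/(ℏ³c⁵).
1 GeV⁴ → 1/(ℏ³c⁵) × (1 GeV in J)⁴ = 2.316e20 kg/m³.
Convert the energy scale: 590 keV⁴ = 5.90e-22 GeV⁴.
Result: 5.90e-22 × 2.316e20 = 0.1366 kg/m³.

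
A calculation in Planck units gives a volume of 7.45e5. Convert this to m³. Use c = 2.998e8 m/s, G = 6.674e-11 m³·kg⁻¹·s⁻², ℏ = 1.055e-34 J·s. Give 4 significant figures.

3.147e-99 m³

One Planck volume: V_P = (ℏG/c³)^(3/2) = 4.224e-105 m³.
7.45e5 × 4.224e-105 m³ = 3.147e-99 m³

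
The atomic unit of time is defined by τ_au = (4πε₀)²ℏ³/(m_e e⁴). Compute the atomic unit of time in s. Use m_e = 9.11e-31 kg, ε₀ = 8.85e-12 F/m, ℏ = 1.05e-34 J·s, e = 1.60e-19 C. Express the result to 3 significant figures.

2.40e-17 s

τ_au = (4πε₀)²ℏ³/(m_e e⁴)
E_h = 4.38e-18 J
ℏ/E_h = 2.40e-17 s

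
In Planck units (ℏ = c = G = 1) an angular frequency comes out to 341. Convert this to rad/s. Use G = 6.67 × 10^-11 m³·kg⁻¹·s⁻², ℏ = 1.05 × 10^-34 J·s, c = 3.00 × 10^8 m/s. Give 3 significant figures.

One Planck angular frequency: ω_P = √(c⁵/(ℏG)) = 1.86 × 10^43 rad/s.
341 × 1.86 × 10^43 rad/s = 6.35 × 10^45 rad/s

6.35 × 10^45 rad/s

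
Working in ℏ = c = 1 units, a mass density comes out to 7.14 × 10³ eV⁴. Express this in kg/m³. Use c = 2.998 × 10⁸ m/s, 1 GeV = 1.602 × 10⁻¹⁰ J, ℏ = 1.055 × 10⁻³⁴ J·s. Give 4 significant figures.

1.654 × 10⁻¹² kg/m³

Mass density is [E]/(c²[L]³) = [E]⁴/(ℏ³c⁵).
1 GeV⁴ → 1/(ℏ³c⁵) × (1 GeV in J)⁴ = 2.316 × 10²⁰ kg/m³.
Convert the energy scale: 7.14 × 10³ eV⁴ = 7.14 × 10⁻³³ GeV⁴.
Result: 7.14 × 10⁻³³ × 2.316 × 10²⁰ = 1.654 × 10⁻¹² kg/m³.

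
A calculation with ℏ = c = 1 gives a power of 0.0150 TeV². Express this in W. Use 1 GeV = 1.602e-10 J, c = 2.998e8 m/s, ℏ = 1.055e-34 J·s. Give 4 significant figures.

3.649e18 W

Power is [E]/[T] = [E]²/ℏ.
1 GeV² → 1/ℏ × (1 GeV in J)² = 2.433e14 W.
Convert the energy scale: 0.0150 TeV² = 1.50e4 GeV².
Result: 1.50e4 × 2.433e14 = 3.649e18 W.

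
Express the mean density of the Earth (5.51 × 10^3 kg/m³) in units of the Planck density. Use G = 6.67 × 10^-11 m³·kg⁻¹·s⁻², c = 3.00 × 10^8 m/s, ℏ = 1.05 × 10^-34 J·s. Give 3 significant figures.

1.06 × 10^-93

Planck density: ρ_P = c⁵/(ℏG²) = 5.20 × 10^96 kg/m³.
5.51 × 10^3 / 5.20 × 10^96 = 1.06 × 10^-93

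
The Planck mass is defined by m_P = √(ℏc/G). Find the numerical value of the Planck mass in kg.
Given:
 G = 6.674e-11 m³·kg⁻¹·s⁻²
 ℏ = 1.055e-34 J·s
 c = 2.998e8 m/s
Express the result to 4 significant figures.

2.177e-8 kg

m_P = √(ℏc/G)
  = √(4.739e-16)
  = 2.177e-8 kg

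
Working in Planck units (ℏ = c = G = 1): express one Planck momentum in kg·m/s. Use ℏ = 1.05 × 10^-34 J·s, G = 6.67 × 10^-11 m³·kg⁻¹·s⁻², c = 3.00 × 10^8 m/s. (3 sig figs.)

6.52 kg·m/s

From ℏ = c = G = 1 the momentum scale is p_P = √(ℏc³/G).
  = √(42.5)
  = 6.52 kg·m/s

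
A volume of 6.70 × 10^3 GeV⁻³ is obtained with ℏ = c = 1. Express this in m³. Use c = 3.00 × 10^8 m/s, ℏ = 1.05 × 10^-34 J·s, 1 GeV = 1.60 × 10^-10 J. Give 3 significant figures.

Volume is [L]³ = [E]⁻³·(ℏc)³.
1 GeV⁻³ → (ℏc)³ × (1 GeV in J)⁻³ = 7.63 × 10^-48 m³.
Result: 6.70 × 10^3 × 7.63 × 10^-48 = 5.11 × 10^-44 m³.

5.11 × 10^-44 m³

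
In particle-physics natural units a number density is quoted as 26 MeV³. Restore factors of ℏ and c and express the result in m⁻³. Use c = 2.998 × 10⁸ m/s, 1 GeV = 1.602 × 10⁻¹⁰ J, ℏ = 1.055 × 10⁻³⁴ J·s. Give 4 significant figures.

3.378 × 10³⁹ m⁻³

Number density is [L]⁻³ = [E]³/(ℏc)³.
1 GeV³ → 1/(ℏc)³ × (1 GeV in J)³ = 1.299 × 10⁴⁷ m⁻³.
Convert the energy scale: 26 MeV³ = 2.60 × 10⁻⁸ GeV³.
Result: 2.60 × 10⁻⁸ × 1.299 × 10⁴⁷ = 3.378 × 10³⁹ m⁻³.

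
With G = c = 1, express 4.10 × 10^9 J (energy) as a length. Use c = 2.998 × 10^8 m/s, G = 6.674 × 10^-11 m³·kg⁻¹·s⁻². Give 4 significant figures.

Energy → length via G/c⁴.
4.10 × 10^9 J × (G/c⁴) = 3.387 × 10^-35 m

3.387 × 10^-35 m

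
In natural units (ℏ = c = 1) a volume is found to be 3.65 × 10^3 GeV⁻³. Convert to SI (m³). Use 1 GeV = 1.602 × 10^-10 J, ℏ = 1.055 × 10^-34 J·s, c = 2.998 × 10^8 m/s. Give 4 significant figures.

2.809 × 10^-44 m³

Volume is [L]³ = [E]⁻³·(ℏc)³.
1 GeV⁻³ → (ℏc)³ × (1 GeV in J)⁻³ = 7.696 × 10^-48 m³.
Result: 3.65 × 10^3 × 7.696 × 10^-48 = 2.809 × 10^-44 m³.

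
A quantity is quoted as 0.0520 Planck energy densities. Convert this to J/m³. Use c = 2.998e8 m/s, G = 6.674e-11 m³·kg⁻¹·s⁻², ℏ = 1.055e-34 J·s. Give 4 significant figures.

2.409e112 J/m³

One Planck energy density: u_P = c⁷/(ℏG²) = 4.632e113 J/m³.
0.0520 × 4.632e113 J/m³ = 2.409e112 J/m³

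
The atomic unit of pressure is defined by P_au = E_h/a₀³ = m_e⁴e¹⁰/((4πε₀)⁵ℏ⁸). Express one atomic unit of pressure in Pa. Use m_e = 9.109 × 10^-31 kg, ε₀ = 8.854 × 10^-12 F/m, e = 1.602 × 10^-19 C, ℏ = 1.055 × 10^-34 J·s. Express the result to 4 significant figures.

2.929 × 10^13 Pa

P_au = E_h/a₀³ = m_e⁴e¹⁰/((4πε₀)⁵ℏ⁸)
E_h = 4.354 × 10^-18 J
a₀ = 5.297 × 10^-11 m
E_h/a₀³ = 2.929 × 10^13 Pa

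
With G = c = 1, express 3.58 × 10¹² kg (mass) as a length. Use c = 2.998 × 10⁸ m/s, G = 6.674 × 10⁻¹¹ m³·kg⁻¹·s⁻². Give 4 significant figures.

2.658 × 10⁻¹⁵ m

In G = c = 1 units mass has dimensions of length; the conversion factor is G/c².
3.58 × 10¹² kg × (G/c²) = 2.658 × 10⁻¹⁵ m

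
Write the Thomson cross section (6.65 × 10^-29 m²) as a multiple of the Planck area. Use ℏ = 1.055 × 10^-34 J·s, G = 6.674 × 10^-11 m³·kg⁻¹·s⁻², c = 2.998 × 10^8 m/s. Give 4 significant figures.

Planck area: A_P = ℏG/c³ = 2.613 × 10^-70 m².
6.65 × 10^-29 / 2.613 × 10^-70 = 2.545 × 10^41

2.545 × 10^41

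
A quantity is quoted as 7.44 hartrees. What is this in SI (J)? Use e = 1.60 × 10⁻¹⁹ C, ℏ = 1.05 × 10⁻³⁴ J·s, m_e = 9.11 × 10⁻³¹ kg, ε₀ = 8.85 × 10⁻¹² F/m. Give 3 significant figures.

One hartree: E_h = m_e e⁴/(4πε₀ℏ)² = 4.38 × 10⁻¹⁸ J.
7.44 × 4.38 × 10⁻¹⁸ J = 3.26 × 10⁻¹⁷ J

3.26 × 10⁻¹⁷ J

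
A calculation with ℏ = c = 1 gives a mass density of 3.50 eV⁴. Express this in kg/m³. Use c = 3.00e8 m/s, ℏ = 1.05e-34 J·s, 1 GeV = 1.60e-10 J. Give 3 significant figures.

8.15e-16 kg/m³

Mass density is [E]/(c²[L]³) = [E]⁴/(ℏ³c⁵).
1 GeV⁴ → 1/(ℏ³c⁵) × (1 GeV in J)⁴ = 2.33e20 kg/m³.
Convert the energy scale: 3.50 eV⁴ = 3.50e-36 GeV⁴.
Result: 3.50e-36 × 2.33e20 = 8.15e-16 kg/m³.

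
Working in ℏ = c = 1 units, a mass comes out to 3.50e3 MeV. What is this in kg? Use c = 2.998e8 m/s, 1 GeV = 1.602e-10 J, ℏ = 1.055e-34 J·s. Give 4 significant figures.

6.238e-27 kg

Mass is [E]/c²; divide by c².
1 GeV → 1/c² × (1 GeV in J) = 1.782e-27 kg.
Convert the energy scale: 3.50e3 MeV = 3.50 GeV.
Result: 3.50 × 1.782e-27 = 6.238e-27 kg.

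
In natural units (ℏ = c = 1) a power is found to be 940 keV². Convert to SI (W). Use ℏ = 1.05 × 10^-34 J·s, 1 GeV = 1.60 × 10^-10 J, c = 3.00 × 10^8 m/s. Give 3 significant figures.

2.29 × 10^5 W

Power is [E]/[T] = [E]²/ℏ.
1 GeV² → 1/ℏ × (1 GeV in J)² = 2.44 × 10^14 W.
Convert the energy scale: 940 keV² = 9.40 × 10^-10 GeV².
Result: 9.40 × 10^-10 × 2.44 × 10^14 = 2.29 × 10^5 W.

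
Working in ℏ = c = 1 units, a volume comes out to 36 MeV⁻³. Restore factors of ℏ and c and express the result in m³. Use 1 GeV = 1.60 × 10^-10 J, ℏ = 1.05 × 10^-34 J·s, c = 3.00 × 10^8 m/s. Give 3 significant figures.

Volume is [L]³ = [E]⁻³·(ℏc)³.
1 GeV⁻³ → (ℏc)³ × (1 GeV in J)⁻³ = 7.63 × 10^-48 m³.
Convert the energy scale: 36 MeV⁻³ = 3.60 × 10^10 GeV⁻³.
Result: 3.60 × 10^10 × 7.63 × 10^-48 = 2.75 × 10^-37 m³.

2.75 × 10^-37 m³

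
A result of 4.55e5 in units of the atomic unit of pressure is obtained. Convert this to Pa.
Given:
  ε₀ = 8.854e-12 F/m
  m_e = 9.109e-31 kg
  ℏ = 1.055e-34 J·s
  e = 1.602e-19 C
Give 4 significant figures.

1.333e19 Pa

One atomic unit of pressure: P_au = E_h/a₀³ = m_e⁴e¹⁰/((4πε₀)⁵ℏ⁸) = 2.929e13 Pa.
4.55e5 × 2.929e13 Pa = 1.333e19 Pa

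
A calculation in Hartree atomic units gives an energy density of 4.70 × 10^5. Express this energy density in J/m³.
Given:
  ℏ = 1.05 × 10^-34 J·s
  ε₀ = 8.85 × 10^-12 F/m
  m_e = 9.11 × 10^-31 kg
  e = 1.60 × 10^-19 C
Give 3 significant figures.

One atomic unit of energy density: u_au = E_h/a₀³ = m_e⁴e¹⁰/((4πε₀)⁵ℏ⁸) = 3.01 × 10^13 J/m³.
4.70 × 10^5 × 3.01 × 10^13 J/m³ = 1.42 × 10^19 J/m³

1.42 × 10^19 J/m³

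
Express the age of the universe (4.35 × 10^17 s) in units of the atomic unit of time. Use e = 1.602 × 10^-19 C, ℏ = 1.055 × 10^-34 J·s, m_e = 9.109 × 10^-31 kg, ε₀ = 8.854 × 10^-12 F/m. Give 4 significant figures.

1.795 × 10^34

atomic unit of time: τ_au = (4πε₀)²ℏ³/(m_e e⁴) = 2.423 × 10^-17 s.
4.35 × 10^17 / 2.423 × 10^-17 = 1.795 × 10^34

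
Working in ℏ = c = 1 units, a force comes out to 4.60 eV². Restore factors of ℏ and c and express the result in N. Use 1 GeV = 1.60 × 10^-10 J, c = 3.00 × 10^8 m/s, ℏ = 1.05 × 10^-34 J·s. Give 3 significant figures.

3.74 × 10^-12 N

Force is [E]/[L] = [E]²/(ℏc); restore (ℏc)⁻¹.
1 GeV² → 1/(ℏc) × (1 GeV in J)² = 8.13 × 10^5 N.
Convert the energy scale: 4.60 eV² = 4.60 × 10^-18 GeV².
Result: 4.60 × 10^-18 × 8.13 × 10^5 = 3.74 × 10^-12 N.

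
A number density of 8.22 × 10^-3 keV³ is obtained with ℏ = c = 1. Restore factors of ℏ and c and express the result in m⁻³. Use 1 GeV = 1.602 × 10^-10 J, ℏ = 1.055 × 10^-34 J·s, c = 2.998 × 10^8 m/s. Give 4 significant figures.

1.068 × 10^27 m⁻³

Number density is [L]⁻³ = [E]³/(ℏc)³.
1 GeV³ → 1/(ℏc)³ × (1 GeV in J)³ = 1.299 × 10^47 m⁻³.
Convert the energy scale: 8.22 × 10^-3 keV³ = 8.22 × 10^-21 GeV³.
Result: 8.22 × 10^-21 × 1.299 × 10^47 = 1.068 × 10^27 m⁻³.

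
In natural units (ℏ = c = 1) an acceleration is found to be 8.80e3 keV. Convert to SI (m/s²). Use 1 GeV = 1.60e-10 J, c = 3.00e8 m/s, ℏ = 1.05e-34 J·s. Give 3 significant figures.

Acceleration is [L]/[T]² = c·[E]/ℏ.
1 GeV → c/ℏ × (1 GeV in J) = 4.57e32 m/s².
Convert the energy scale: 8.80e3 keV = 8.80e-3 GeV.
Result: 8.80e-3 × 4.57e32 = 4.02e30 m/s².

4.02e30 m/s²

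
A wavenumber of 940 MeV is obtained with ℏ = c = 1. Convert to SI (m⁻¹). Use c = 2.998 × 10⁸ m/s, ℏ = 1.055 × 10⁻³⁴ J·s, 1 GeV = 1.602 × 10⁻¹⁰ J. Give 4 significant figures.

4.761 × 10¹⁵ m⁻¹

Inverse length is [E]/(ℏc).
1 GeV → 1/(ℏc) × (1 GeV in J) = 5.065 × 10¹⁵ m⁻¹.
Convert the energy scale: 940 MeV = 0.940 GeV.
Result: 0.940 × 5.065 × 10¹⁵ = 4.761 × 10¹⁵ m⁻¹.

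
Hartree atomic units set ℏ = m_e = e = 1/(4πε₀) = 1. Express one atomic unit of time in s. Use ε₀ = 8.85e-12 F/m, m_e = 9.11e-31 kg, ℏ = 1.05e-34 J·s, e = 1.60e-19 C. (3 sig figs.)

2.40e-17 s

Dimensional analysis gives τ_au = (4πε₀)²ℏ³/(m_e e⁴).
E_h = 4.38e-18 J
ℏ/E_h = 2.40e-17 s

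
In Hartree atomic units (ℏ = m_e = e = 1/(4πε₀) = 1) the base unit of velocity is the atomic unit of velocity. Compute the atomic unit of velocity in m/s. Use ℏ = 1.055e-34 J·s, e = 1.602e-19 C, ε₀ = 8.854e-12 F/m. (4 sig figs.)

2.186e6 m/s

v_au = e²/(4πε₀ℏ)
  = 2.566e-38 / 1.174e-44
  = 2.186e6 m/s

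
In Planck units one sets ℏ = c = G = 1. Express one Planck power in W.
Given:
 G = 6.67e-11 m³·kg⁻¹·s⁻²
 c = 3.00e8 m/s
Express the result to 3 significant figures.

P_P = c⁵/G
  = 2.43e42 / 6.67e-11
  = 3.64e52 W

3.64e52 W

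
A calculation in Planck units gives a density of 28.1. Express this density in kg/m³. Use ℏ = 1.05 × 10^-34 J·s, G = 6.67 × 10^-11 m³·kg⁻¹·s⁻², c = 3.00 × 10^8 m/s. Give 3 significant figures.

One Planck density: ρ_P = c⁵/(ℏG²) = 5.20 × 10^96 kg/m³.
28.1 × 5.20 × 10^96 kg/m³ = 1.46 × 10^98 kg/m³

1.46 × 10^98 kg/m³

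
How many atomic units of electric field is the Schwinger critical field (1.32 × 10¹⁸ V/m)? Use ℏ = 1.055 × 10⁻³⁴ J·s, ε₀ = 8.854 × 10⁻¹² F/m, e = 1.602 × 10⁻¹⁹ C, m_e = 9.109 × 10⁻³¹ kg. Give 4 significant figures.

2.573 × 10⁶

atomic unit of electric field: E_au = E_h/(e a₀) = m_e²e⁵/((4πε₀)³ℏ⁴) = 5.131 × 10¹¹ V/m.
1.32 × 10¹⁸ / 5.131 × 10¹¹ = 2.573 × 10⁶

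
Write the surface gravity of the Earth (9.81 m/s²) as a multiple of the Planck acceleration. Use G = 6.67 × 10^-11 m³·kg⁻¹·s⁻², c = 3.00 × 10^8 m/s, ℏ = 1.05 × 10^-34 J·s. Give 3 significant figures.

1.76 × 10^-51

Planck acceleration: a_P = √(c⁷/(ℏG)) = 5.59 × 10^51 m/s².
9.81 / 5.59 × 10^51 = 1.76 × 10^-51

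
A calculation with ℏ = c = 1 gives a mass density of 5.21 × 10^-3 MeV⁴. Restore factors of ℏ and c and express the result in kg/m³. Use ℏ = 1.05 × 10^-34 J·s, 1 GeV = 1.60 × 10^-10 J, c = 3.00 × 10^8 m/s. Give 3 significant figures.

1.21 × 10^6 kg/m³

Mass density is [E]/(c²[L]³) = [E]⁴/(ℏ³c⁵).
1 GeV⁴ → 1/(ℏ³c⁵) × (1 GeV in J)⁴ = 2.33 × 10^20 kg/m³.
Convert the energy scale: 5.21 × 10^-3 MeV⁴ = 5.21 × 10^-15 GeV⁴.
Result: 5.21 × 10^-15 × 2.33 × 10^20 = 1.21 × 10^6 kg/m³.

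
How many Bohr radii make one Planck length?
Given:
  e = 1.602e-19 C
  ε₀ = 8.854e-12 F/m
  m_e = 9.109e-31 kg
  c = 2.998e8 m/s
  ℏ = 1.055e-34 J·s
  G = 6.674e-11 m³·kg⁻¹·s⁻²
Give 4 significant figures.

Planck length: ℓ_P = √(ℏG/c³) = 1.616e-35 m
Bohr radius: a₀ = 4πε₀ℏ²/(m_e e²) = 5.297e-11 m
ratio = 1.616e-35 / 5.297e-11 = 3.051e-25

3.051e-25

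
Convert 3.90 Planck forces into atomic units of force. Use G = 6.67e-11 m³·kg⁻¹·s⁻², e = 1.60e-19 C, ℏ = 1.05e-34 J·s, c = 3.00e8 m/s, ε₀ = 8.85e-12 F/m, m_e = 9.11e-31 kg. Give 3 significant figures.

5.69e51

Planck force: F_P = c⁴/G = 1.21e44 N
atomic unit of force: F_au = E_h/a₀ = m_e²e⁶/((4πε₀)³ℏ⁴) = 8.33e-8 N
3.90 × 1.21e44 / 8.33e-8 = 5.69e51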